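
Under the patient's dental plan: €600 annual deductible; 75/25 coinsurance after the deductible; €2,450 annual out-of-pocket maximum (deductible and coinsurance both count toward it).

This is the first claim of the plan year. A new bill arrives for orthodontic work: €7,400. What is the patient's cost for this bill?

€2,300

Deductible not yet touched, so the first €600 of the bill goes to the deductible.
The remaining €6,800 (= €7,400 − €600) moves to coinsurance.
25% of €6,800 = €1,700 falls to the patient.
So the patient owes €600 + €1,700 = €2,300 before any cap.
Year-to-date out-of-pocket becomes €0 + €2,300 = €2,300, still under the €2,450 maximum, so no cap applies.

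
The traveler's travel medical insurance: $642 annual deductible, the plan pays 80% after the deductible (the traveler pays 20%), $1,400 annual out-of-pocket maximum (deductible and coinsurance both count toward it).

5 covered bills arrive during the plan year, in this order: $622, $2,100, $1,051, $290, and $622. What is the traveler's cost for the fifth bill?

Bill 1, $622: entire amount goes to the deductible. Traveler pays $622; OOP now $622.
Bill 2, $2,100: deductible takes $20, $2,080 remains; coinsurance $2,080 × 20% = $416. Cost to traveler: $436. OOP to date $1,058.
Bill 3, $1,051: 20% coinsurance on $1,051 = $210.20. Traveler owes $210.20 (running OOP $1,268.20).
Bill 4, $290: 20% coinsurance on $290 = $58. Cost to traveler: $58. OOP to date $1,326.20.
Bill 5, $622: 20% coinsurance on $622 = $124.40. That would push OOP to $1,450.60, over the $1,400 cap, so traveler pays $1,400 − $1,326.20 = $73.80.

$73.80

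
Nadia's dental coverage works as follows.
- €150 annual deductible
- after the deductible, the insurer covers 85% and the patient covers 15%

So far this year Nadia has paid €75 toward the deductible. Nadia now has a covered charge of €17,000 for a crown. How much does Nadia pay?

Deductible still to meet: €150 − €75 = €75.
After the €75 deductible portion, €17,000 − €75 = €16,925 is subject to coinsurance.
Patient's 15% share of €16,925 is €2,538.75.
That puts the patient's cost at €75 + €2,538.75 = €2,613.75.

€2,613.75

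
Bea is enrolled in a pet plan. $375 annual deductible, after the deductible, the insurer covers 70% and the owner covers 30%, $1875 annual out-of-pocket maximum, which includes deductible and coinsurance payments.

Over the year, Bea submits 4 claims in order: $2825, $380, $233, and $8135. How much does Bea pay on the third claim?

Bill 1, $2825: $375 finishes the deductible; $2450 goes to coinsurance; owner's 30% is $735. Owner pays $1110; OOP now $1110.
Bill 2, $380: deductible met; 30% of $380 = $114. Cost to owner: $114. OOP to date $1224.
Bill 3, $233: 30% coinsurance on $233 = $69.90. Owner pays $69.90; OOP now $1293.90.

$69.90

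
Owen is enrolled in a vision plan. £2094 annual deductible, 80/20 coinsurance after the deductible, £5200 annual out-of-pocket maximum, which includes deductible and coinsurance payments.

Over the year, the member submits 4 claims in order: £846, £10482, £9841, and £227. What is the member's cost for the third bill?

£1259.20

Claim 1 — £846: fully absorbed by the deductible. Member owes £846 (running OOP £846).
Claim 2 — £10482: £1248 to deductible, leaving £9234; coinsurance £9234 × 20% = £1846.80. Member owes £3094.80 (running OOP £3940.80).
Claim 3 — £9841: 20% coinsurance on £9841 = £1968.20. Adding that to £3940.80 gives £5909, past the £5200 cap; member pays only £5200 − £3940.80 = £1259.20.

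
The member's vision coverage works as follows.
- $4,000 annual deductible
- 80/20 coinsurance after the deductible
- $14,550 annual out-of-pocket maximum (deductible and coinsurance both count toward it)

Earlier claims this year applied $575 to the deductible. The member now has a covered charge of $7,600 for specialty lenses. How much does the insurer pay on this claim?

$3,340

Remaining deductible: $4,000 − $575 = $3,425.
After the $3,425 deductible portion, $7,600 − $3,425 = $4,175 is subject to coinsurance.
Coinsurance: $4,175 × 20% = $835.
Member responsibility before any cap: $3,425 + $835 = $4,260.
Year-to-date out-of-pocket becomes $575 + $4,260 = $4,835, still under the $14,550 maximum, so no cap applies.
Insurer pays the balance: $7,600 − $4,260 = $3,340.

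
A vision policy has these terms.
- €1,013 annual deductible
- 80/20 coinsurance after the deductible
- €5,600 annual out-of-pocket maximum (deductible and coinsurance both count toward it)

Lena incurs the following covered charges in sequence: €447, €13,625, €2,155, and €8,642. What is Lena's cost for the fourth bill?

#1 (€447): entire amount goes to the deductible. Cost to member: €447. OOP to date €447.
#2 (€13,625): deductible takes €566, €13,059 remains; member's 20% is €2,611.80. Member owes €3,177.80 (running OOP €3,624.80).
#3 (€2,155): 20% coinsurance on €2,155 = €431. Cost to member: €431. OOP to date €4,055.80.
#4 (€8,642): deductible already satisfied, so member's share is 20% × €8,642 = €1,728.40. OOP would hit €5,784.20 > €5,600, so the cap limits the member to €5,600 − €4,055.80 = €1,544.20.

€1,544.20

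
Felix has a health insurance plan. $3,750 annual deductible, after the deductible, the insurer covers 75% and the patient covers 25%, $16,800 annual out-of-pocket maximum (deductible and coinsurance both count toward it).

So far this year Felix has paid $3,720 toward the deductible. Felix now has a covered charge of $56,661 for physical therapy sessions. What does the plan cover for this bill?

$43,581

Remaining deductible: $3,750 − $3,720 = $30.
The remaining $56,631 (= $56,661 − $30) moves to coinsurance.
Patient's 25% share of $56,631 is $14,157.75.
So the patient owes $30 + $14,157.75 = $14,187.75 before any cap.
Adding $14,187.75 to the $3,720 already spent would give $17,907.75, which exceeds the $16,800 cap; the patient pays just $16,800 − $3,720 = $13,080.
The plan picks up $56,661 − $13,080 = $43,581.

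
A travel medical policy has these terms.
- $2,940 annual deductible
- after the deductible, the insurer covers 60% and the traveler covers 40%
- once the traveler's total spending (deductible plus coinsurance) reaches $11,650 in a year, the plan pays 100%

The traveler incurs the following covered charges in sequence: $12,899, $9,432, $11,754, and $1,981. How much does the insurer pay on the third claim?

$10,800.40

#1 ($12,899): $2,940 to deductible, leaving $9,959; coinsurance $9,959 × 40% = $3,983.60. Cost to traveler: $6,923.60. OOP to date $6,923.60. Plan pays $12,899 − $6,923.60 = $5,975.40.
#2 ($9,432): 40% coinsurance on $9,432 = $3,772.80. Traveler pays $3,772.80; OOP now $10,696.40. Plan pays $9,432 − $3,772.80 = $5,659.20.
#3 ($11,754): deductible already satisfied, so traveler's share is 40% × $11,754 = $4,701.60. OOP would hit $15,398 > $11,650, so the cap limits the traveler to $11,650 − $10,696.40 = $953.60. Plan pays $11,754 − $953.60 = $10,800.40.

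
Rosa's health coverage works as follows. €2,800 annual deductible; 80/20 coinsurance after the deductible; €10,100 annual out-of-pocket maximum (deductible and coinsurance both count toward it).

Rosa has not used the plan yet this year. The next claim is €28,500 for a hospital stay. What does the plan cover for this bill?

€20,560

Deductible not yet touched, so the first €2,800 of the bill goes to the deductible.
The remaining €25,700 (= €28,500 − €2,800) moves to coinsurance.
20% of €25,700 = €5,140 falls to the patient.
That puts the patient's cost at €2,800 + €5,140 = €7,940 before any cap.
Cumulative spending €0 + €7,940 = €7,940 stays under the €10,100 maximum.
The insurer covers the remainder: €28,500 − €7,940 = €20,560.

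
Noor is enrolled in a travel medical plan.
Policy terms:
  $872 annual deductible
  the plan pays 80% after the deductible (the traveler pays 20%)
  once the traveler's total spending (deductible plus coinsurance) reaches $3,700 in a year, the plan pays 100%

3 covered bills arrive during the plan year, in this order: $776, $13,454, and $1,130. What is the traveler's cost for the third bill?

Claim 1 ($776): fully absorbed by the deductible. Traveler pays $776; OOP now $776.
Claim 2 ($13,454): $96 to deductible, leaving $13,358; 20% of $13,358 = $2,671.60. Cost to traveler: $2,767.60. OOP to date $3,543.60.
Claim 3 ($1,130): deductible met; 20% of $1,130 = $226. Adding that to $3,543.60 gives $3,769.60, past the $3,700 cap; traveler pays only $3,700 − $3,543.60 = $156.40.

$156.40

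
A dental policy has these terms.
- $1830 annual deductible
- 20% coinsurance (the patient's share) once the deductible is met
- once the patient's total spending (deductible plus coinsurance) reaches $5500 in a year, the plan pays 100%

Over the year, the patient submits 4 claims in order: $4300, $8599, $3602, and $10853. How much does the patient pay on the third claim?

Claim 1 — $4300: $1830 to deductible, leaving $2470; coinsurance $2470 × 20% = $494. Patient pays $2324; OOP now $2324.
Claim 2 — $8599: deductible met; 20% of $8599 = $1719.80. Cost to patient: $1719.80. OOP to date $4043.80.
Claim 3 — $3602: deductible already satisfied, so patient's share is 20% × $3602 = $720.40. Patient pays $720.40; OOP now $4764.20.

$720.40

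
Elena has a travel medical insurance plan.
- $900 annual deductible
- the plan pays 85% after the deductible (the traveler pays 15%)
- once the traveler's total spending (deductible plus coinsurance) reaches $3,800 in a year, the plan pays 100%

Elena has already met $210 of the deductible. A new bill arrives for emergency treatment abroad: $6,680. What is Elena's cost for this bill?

Remaining deductible: $900 − $210 = $690.
That leaves $6,680 − $690 = $5,990 for coinsurance.
Traveler's 15% share of $5,990 is $898.50.
Traveler responsibility before any cap: $690 + $898.50 = $1,588.50.
Year-to-date out-of-pocket becomes $210 + $1,588.50 = $1,798.50, still under the $3,800 maximum, so no cap applies.

$1,588.50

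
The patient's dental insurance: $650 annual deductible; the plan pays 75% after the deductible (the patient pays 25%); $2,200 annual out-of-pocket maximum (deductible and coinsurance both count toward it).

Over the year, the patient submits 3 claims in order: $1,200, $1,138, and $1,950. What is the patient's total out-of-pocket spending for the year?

$1,559.50

Claim 1 ($1,200): deductible takes $650, $550 remains; 25% of $550 = $137.50. Cost to patient: $787.50. OOP to date $787.50.
Claim 2 ($1,138): 25% coinsurance on $1,138 = $284.50. Cost to patient: $284.50. OOP to date $1,072.
Claim 3 ($1,950): deductible already satisfied, so patient's share is 25% × $1,950 = $487.50. Patient pays $487.50; OOP now $1,559.50.
Summing the patient's payments: $787.50 + $284.50 + $487.50 = $1,559.50.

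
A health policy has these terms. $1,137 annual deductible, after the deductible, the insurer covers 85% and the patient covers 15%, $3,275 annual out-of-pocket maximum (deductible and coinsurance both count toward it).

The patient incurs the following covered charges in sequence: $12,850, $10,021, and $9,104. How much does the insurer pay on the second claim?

$9,639.95

Bill 1, $12,850: deductible takes $1,137, $11,713 remains; 15% of $11,713 = $1,756.95. Cost to patient: $2,893.95. OOP to date $2,893.95. Insurer: $12,850 − $2,893.95 = $9,956.05.
Bill 2, $10,021: deductible already satisfied, so patient's share is 15% × $10,021 = $1,503.15. OOP would hit $4,397.10 > $3,275, so the cap limits the patient to $3,275 − $2,893.95 = $381.05. Insurer: $10,021 − $381.05 = $9,639.95.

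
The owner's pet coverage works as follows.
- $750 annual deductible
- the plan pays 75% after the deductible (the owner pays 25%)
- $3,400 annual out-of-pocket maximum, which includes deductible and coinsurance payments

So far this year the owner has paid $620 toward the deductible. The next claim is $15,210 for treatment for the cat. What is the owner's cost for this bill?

$620 of the $750 deductible is already met, leaving $130.
The remaining $15,080 (= $15,210 − $130) moves to coinsurance.
Coinsurance: $15,080 × 25% = $3,770.
So the owner owes $130 + $3,770 = $3,900 before any cap.
That would bring total out-of-pocket to $4,520, past the $3,400 cap. The owner is capped at $3,400 − $620 = $2,780 on this claim.

$2,780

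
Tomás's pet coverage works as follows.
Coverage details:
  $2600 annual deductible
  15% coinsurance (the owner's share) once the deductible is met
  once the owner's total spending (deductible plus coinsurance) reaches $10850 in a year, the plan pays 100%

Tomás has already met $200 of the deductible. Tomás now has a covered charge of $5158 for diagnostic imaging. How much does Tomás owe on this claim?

Deductible still to meet: $2600 − $200 = $2400.
After the $2400 deductible portion, $5158 − $2400 = $2758 is subject to coinsurance.
15% of $2758 = $413.70 falls to the owner.
So the owner owes $2400 + $413.70 = $2813.70 before any cap.
Cumulative spending $200 + $2813.70 = $3013.70 stays under the $10850 maximum.

$2813.70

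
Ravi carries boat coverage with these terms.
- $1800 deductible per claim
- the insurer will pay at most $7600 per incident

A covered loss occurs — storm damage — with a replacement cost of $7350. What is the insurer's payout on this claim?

Subtract the deductible: $7350 − $1800 = $5550.
That's under the $7600 cap, so the insurer reimburses the full $5550.

$5550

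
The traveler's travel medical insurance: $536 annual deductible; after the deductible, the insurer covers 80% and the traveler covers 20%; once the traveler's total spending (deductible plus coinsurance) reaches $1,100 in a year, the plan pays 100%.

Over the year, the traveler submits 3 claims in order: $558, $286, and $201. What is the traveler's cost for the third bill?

Claim 1 ($558): deductible takes $536, $22 remains; 20% of $22 = $4.40. Traveler pays $540.40; OOP now $540.40.
Claim 2 ($286): deductible met; 20% of $286 = $57.20. Cost to traveler: $57.20. OOP to date $597.60.
Claim 3 ($201): deductible already satisfied, so traveler's share is 20% × $201 = $40.20. Traveler pays $40.20; OOP now $637.80.

$40.20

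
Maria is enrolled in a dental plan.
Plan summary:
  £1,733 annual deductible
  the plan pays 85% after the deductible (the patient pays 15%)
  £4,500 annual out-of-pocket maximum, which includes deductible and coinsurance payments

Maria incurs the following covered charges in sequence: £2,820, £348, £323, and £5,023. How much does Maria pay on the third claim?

Claim 1 (£2,820): £1,733 to deductible, leaving £1,087; coinsurance £1,087 × 15% = £163.05. Patient owes £1,896.05 (running OOP £1,896.05).
Claim 2 (£348): deductible already satisfied, so patient's share is 15% × £348 = £52.20. Patient pays £52.20; OOP now £1,948.25.
Claim 3 (£323): deductible already satisfied, so patient's share is 15% × £323 = £48.45. Patient owes £48.45 (running OOP £1,996.70).

£48.45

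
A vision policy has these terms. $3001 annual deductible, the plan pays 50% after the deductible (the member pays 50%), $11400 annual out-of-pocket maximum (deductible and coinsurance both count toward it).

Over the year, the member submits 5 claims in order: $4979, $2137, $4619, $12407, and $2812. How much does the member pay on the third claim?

$2309.50

#1 ($4979): $3001 finishes the deductible; $1978 goes to coinsurance; 50% of $1978 = $989. Cost to member: $3990. OOP to date $3990.
#2 ($2137): 50% coinsurance on $2137 = $1068.50. Cost to member: $1068.50. OOP to date $5058.50.
#3 ($4619): deductible already satisfied, so member's share is 50% × $4619 = $2309.50. Cost to member: $2309.50. OOP to date $7368.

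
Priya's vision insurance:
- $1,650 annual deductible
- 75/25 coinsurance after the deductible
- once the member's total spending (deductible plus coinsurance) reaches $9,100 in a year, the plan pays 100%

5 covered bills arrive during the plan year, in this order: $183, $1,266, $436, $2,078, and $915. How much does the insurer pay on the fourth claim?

$1,558.50

Bill 1, $183: entire amount goes to the deductible. Member pays $183; OOP now $183. Insurer: $183 − $183 = $0.
Bill 2, $1,266: fully absorbed by the deductible. Member owes $1,266 (running OOP $1,449). Plan pays $1,266 − $1,266 = $0.
Bill 3, $436: $201 to deductible, leaving $235; coinsurance $235 × 25% = $58.75. Member pays $259.75; OOP now $1,708.75. Insurer: $436 − $259.75 = $176.25.
Bill 4, $2,078: deductible already satisfied, so member's share is 25% × $2,078 = $519.50. Member pays $519.50; OOP now $2,228.25. Plan pays $2,078 − $519.50 = $1,558.50.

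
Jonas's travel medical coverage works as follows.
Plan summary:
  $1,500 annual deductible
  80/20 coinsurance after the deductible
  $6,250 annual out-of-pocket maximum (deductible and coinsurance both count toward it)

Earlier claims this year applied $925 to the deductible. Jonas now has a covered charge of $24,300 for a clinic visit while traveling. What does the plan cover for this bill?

Deductible still to meet: $1,500 − $925 = $575.
After the $575 deductible portion, $24,300 − $575 = $23,725 is subject to coinsurance.
Coinsurance: $23,725 × 20% = $4,745.
So the traveler owes $575 + $4,745 = $5,320 before any cap.
Cumulative spending $925 + $5,320 = $6,245 stays under the $6,250 maximum.
Insurer pays the balance: $24,300 − $5,320 = $18,980.

$18,980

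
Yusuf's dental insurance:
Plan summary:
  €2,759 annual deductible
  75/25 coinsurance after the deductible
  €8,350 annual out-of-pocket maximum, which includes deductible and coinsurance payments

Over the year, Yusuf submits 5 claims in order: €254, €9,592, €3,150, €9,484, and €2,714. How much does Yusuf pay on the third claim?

€787.50

Claim 1 — €254: fully absorbed by the deductible. Patient owes €254 (running OOP €254).
Claim 2 — €9,592: €2,505 finishes the deductible; €7,087 goes to coinsurance; coinsurance €7,087 × 25% = €1,771.75. Cost to patient: €4,276.75. OOP to date €4,530.75.
Claim 3 — €3,150: 25% coinsurance on €3,150 = €787.50. Patient pays €787.50; OOP now €5,318.25.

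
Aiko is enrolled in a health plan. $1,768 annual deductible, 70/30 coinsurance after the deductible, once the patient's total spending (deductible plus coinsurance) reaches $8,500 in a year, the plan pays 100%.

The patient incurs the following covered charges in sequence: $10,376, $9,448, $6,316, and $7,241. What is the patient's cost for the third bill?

$1,315.20

#1 ($10,376): deductible takes $1,768, $8,608 remains; 30% of $8,608 = $2,582.40. Cost to patient: $4,350.40. OOP to date $4,350.40.
#2 ($9,448): 30% coinsurance on $9,448 = $2,834.40. Patient pays $2,834.40; OOP now $7,184.80.
#3 ($6,316): deductible already satisfied, so patient's share is 30% × $6,316 = $1,894.80. That would push OOP to $9,079.60, over the $8,500 cap, so patient pays $8,500 − $7,184.80 = $1,315.20.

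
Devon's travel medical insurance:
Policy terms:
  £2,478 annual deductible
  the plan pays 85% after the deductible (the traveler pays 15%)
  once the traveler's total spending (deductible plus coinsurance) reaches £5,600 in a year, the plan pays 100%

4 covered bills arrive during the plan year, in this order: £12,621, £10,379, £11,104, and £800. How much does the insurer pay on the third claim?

£11,060.30

#1 (£12,621): deductible takes £2,478, £10,143 remains; coinsurance £10,143 × 15% = £1,521.45. Cost to traveler: £3,999.45. OOP to date £3,999.45. Plan pays £12,621 − £3,999.45 = £8,621.55.
#2 (£10,379): 15% coinsurance on £10,379 = £1,556.85. Traveler owes £1,556.85 (running OOP £5,556.30). Insurer: £10,379 − £1,556.85 = £8,822.15.
#3 (£11,104): 15% coinsurance on £11,104 = £1,665.60. Adding that to £5,556.30 gives £7,221.90, past the £5,600 cap; traveler pays only £5,600 − £5,556.30 = £43.70. Insurer: £11,104 − £43.70 = £11,060.30.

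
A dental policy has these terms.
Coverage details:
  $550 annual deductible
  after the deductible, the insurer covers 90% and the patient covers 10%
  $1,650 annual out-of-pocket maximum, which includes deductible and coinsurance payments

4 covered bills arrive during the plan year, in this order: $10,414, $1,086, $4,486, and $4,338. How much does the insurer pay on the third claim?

Bill 1, $10,414: $550 to deductible, leaving $9,864; 10% of $9,864 = $986.40. Patient owes $1,536.40 (running OOP $1,536.40). Plan pays $10,414 − $1,536.40 = $8,877.60.
Bill 2, $1,086: 10% coinsurance on $1,086 = $108.60. Cost to patient: $108.60. OOP to date $1,645. Insurer: $1,086 − $108.60 = $977.40.
Bill 3, $4,486: 10% coinsurance on $4,486 = $448.60. OOP would hit $2,093.60 > $1,650, so the cap limits the patient to $1,650 − $1,645 = $5. Insurer: $4,486 − $5 = $4,481.

$4,481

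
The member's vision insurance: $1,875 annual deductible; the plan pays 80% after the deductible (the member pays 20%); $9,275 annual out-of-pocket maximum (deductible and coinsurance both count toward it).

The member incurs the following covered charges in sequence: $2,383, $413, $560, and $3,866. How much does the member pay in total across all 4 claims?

Claim 1 ($2,383): $1,875 finishes the deductible; $508 goes to coinsurance; member's 20% is $101.60. Member owes $1,976.60 (running OOP $1,976.60).
Claim 2 ($413): deductible already satisfied, so member's share is 20% × $413 = $82.60. Cost to member: $82.60. OOP to date $2,059.20.
Claim 3 ($560): deductible met; 20% of $560 = $112. Cost to member: $112. OOP to date $2,171.20.
Claim 4 ($3,866): deductible already satisfied, so member's share is 20% × $3,866 = $773.20. Cost to member: $773.20. OOP to date $2,944.40.
Summing the member's payments: $1,976.60 + $82.60 + $112 + $773.20 = $2,944.40.

$2,944.40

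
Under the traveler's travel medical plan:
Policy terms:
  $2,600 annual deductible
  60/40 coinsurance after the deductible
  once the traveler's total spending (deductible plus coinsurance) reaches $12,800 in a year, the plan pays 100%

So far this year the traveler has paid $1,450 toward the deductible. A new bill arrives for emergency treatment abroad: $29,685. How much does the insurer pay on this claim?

$18,335

Remaining deductible: $2,600 − $1,450 = $1,150.
After the $1,150 deductible portion, $29,685 − $1,150 = $28,535 is subject to coinsurance.
Coinsurance: $28,535 × 40% = $11,414.
Traveler responsibility before any cap: $1,150 + $11,414 = $12,564.
Year-to-date out-of-pocket would reach $1,450 + $12,564 = $14,014, above the $12,800 maximum, so the traveler pays only $12,800 − $1,450 = $11,350.
Insurer pays the balance: $29,685 − $11,350 = $18,335.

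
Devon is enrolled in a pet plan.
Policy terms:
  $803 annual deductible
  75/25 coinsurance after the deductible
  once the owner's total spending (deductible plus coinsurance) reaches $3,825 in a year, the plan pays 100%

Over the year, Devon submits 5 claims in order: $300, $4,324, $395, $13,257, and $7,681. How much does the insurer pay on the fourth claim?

$11,289

Claim 1 ($300): all of it applies to the deductible. Cost to owner: $300. OOP to date $300. Plan pays $300 − $300 = $0.
Claim 2 ($4,324): deductible takes $503, $3,821 remains; coinsurance $3,821 × 25% = $955.25. Owner pays $1,458.25; OOP now $1,758.25. Plan pays $4,324 − $1,458.25 = $2,865.75.
Claim 3 ($395): 25% coinsurance on $395 = $98.75. Owner owes $98.75 (running OOP $1,857). Insurer: $395 − $98.75 = $296.25.
Claim 4 ($13,257): 25% coinsurance on $13,257 = $3,314.25. Adding that to $1,857 gives $5,171.25, past the $3,825 cap; owner pays only $3,825 − $1,857 = $1,968. Insurer: $13,257 − $1,968 = $11,289.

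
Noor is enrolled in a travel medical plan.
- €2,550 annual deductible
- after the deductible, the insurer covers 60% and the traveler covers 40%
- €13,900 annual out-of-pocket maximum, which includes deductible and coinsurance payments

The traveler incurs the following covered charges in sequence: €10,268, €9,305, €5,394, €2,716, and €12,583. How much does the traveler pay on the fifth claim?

€1,296.80

Bill 1, €10,268: €2,550 to deductible, leaving €7,718; 40% of €7,718 = €3,087.20. Traveler pays €5,637.20; OOP now €5,637.20.
Bill 2, €9,305: 40% coinsurance on €9,305 = €3,722. Cost to traveler: €3,722. OOP to date €9,359.20.
Bill 3, €5,394: deductible met; 40% of €5,394 = €2,157.60. Traveler owes €2,157.60 (running OOP €11,516.80).
Bill 4, €2,716: deductible met; 40% of €2,716 = €1,086.40. Traveler owes €1,086.40 (running OOP €12,603.20).
Bill 5, €12,583: 40% coinsurance on €12,583 = €5,033.20. That would push OOP to €17,636.40, over the €13,900 cap, so traveler pays €13,900 − €12,603.20 = €1,296.80.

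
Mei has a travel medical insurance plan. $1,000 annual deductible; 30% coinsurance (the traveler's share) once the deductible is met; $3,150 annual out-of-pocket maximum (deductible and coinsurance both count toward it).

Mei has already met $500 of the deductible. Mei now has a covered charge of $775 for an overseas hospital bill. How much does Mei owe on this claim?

Remaining deductible: $1,000 − $500 = $500.
The remaining $275 (= $775 − $500) moves to coinsurance.
Traveler's 30% share of $275 is $82.50.
Traveler responsibility before any cap: $500 + $82.50 = $582.50.
Total out-of-pocket so far would be $500 + $582.50 = $1,082.50, below the $3,150 cap — no reduction.

$582.50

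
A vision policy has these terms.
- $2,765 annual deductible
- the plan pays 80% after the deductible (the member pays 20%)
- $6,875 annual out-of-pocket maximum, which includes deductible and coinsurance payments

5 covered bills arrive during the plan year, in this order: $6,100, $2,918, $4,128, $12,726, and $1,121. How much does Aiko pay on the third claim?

#1 ($6,100): deductible takes $2,765, $3,335 remains; member's 20% is $667. Cost to member: $3,432. OOP to date $3,432.
#2 ($2,918): deductible met; 20% of $2,918 = $583.60. Member owes $583.60 (running OOP $4,015.60).
#3 ($4,128): deductible met; 20% of $4,128 = $825.60. Member owes $825.60 (running OOP $4,841.20).

$825.60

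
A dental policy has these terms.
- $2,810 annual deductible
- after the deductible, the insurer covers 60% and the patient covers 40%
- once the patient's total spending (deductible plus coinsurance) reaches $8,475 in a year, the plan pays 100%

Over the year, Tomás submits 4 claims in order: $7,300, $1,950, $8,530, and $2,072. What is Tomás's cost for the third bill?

$3,089

Claim 1 — $7,300: $2,810 finishes the deductible; $4,490 goes to coinsurance; patient's 40% is $1,796. Cost to patient: $4,606. OOP to date $4,606.
Claim 2 — $1,950: 40% coinsurance on $1,950 = $780. Patient pays $780; OOP now $5,386.
Claim 3 — $8,530: deductible already satisfied, so patient's share is 40% × $8,530 = $3,412. That would push OOP to $8,798, over the $8,475 cap, so patient pays $8,475 − $5,386 = $3,089.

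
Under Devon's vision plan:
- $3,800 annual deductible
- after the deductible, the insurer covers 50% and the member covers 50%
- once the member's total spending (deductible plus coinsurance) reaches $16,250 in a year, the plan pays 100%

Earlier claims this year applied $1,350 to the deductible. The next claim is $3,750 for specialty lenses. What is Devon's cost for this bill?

$3,100

Remaining deductible: $3,800 − $1,350 = $2,450.
The remaining $1,300 (= $3,750 − $2,450) moves to coinsurance.
50% of $1,300 = $650 falls to the member.
Member responsibility before any cap: $2,450 + $650 = $3,100.
Total out-of-pocket so far would be $1,350 + $3,100 = $4,450, below the $16,250 cap — no reduction.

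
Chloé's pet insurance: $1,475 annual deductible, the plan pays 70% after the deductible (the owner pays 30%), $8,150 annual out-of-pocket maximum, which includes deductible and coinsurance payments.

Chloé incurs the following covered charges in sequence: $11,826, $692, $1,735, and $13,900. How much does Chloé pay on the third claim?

$520.50

Bill 1, $11,826: $1,475 to deductible, leaving $10,351; coinsurance $10,351 × 30% = $3,105.30. Cost to owner: $4,580.30. OOP to date $4,580.30.
Bill 2, $692: deductible met; 30% of $692 = $207.60. Cost to owner: $207.60. OOP to date $4,787.90.
Bill 3, $1,735: deductible already satisfied, so owner's share is 30% × $1,735 = $520.50. Owner pays $520.50; OOP now $5,308.40.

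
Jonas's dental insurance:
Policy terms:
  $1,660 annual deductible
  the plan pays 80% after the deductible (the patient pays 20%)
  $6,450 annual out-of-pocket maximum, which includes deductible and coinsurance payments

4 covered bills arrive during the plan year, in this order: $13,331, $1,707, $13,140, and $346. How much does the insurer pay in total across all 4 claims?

Claim 1 — $13,331: $1,660 finishes the deductible; $11,671 goes to coinsurance; coinsurance $11,671 × 20% = $2,334.20. Patient pays $3,994.20; OOP now $3,994.20. Plan pays $13,331 − $3,994.20 = $9,336.80.
Claim 2 — $1,707: deductible met; 20% of $1,707 = $341.40. Patient pays $341.40; OOP now $4,335.60. Plan pays $1,707 − $341.40 = $1,365.60.
Claim 3 — $13,140: deductible already satisfied, so patient's share is 20% × $13,140 = $2,628. Adding that to $4,335.60 gives $6,963.60, past the $6,450 cap; patient pays only $6,450 − $4,335.60 = $2,114.40. Plan pays $13,140 − $2,114.40 = $11,025.60.
Claim 4 — $346: deductible already satisfied, so patient's share is 20% × $346 = $69.20. OOP would hit $6,519.20 > $6,450, so the cap limits the patient to $6,450 − $6,450 = $0. Plan pays $346 − $0 = $346.
Insurer total = bills − patient's total = $28,524 − $6,450 = $22,074.

$22,074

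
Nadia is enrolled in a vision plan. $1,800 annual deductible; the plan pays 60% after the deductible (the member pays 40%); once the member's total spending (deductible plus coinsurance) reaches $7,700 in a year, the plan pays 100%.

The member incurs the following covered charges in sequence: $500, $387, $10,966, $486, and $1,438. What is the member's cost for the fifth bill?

$575.20

Claim 1 — $500: all of it applies to the deductible. Cost to member: $500. OOP to date $500.
Claim 2 — $387: entire amount goes to the deductible. Member owes $387 (running OOP $887).
Claim 3 — $10,966: $913 finishes the deductible; $10,053 goes to coinsurance; 40% of $10,053 = $4,021.20. Member owes $4,934.20 (running OOP $5,821.20).
Claim 4 — $486: deductible met; 40% of $486 = $194.40. Member pays $194.40; OOP now $6,015.60.
Claim 5 — $1,438: deductible met; 40% of $1,438 = $575.20. Cost to member: $575.20. OOP to date $6,590.80.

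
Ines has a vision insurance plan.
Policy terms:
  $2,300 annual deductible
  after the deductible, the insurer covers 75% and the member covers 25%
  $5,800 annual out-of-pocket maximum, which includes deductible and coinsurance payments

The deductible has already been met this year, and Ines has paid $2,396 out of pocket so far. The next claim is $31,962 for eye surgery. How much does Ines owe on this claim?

With the deductible met, the entire $31,962 is subject to coinsurance.
25% of $31,962 = $7,990.50 falls to the member.
Year-to-date out-of-pocket would reach $2,396 + $7,990.50 = $10,386.50, above the $5,800 maximum, so the member pays only $5,800 − $2,396 = $3,404.

$3,404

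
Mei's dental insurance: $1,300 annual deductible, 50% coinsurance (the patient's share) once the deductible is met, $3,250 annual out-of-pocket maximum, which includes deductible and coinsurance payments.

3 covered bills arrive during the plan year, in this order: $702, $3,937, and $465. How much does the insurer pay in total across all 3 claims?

Bill 1, $702: entire amount goes to the deductible. Patient pays $702; OOP now $702. Plan pays $702 − $702 = $0.
Bill 2, $3,937: deductible takes $598, $3,339 remains; patient's 50% is $1,669.50. Patient owes $2,267.50 (running OOP $2,969.50). Plan pays $3,937 − $2,267.50 = $1,669.50.
Bill 3, $465: deductible met; 50% of $465 = $232.50. Patient owes $232.50 (running OOP $3,202). Plan pays $465 − $232.50 = $232.50.
Insurer total = bills − patient's total = $5,104 − $3,202 = $1,902.

$1,902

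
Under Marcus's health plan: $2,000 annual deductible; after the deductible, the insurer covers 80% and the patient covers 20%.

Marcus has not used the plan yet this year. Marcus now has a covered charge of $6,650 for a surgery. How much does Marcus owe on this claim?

The full $2,000 deductible is still open; $2,000 of this bill applies to it.
After the $2,000 deductible portion, $6,650 − $2,000 = $4,650 is subject to coinsurance.
Patient's 20% share of $4,650 is $930.
So the patient owes $2,000 + $930 = $2,930.

$2,930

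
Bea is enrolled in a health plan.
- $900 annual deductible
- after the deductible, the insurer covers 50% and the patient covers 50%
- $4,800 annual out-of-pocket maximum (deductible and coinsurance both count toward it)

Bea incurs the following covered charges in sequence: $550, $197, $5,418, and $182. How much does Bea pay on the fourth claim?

$91

Claim 1 ($550): fully absorbed by the deductible. Cost to patient: $550. OOP to date $550.
Claim 2 ($197): entire amount goes to the deductible. Patient pays $197; OOP now $747.
Claim 3 ($5,418): $153 to deductible, leaving $5,265; patient's 50% is $2,632.50. Patient owes $2,785.50 (running OOP $3,532.50).
Claim 4 ($182): deductible already satisfied, so patient's share is 50% × $182 = $91. Patient owes $91 (running OOP $3,623.50).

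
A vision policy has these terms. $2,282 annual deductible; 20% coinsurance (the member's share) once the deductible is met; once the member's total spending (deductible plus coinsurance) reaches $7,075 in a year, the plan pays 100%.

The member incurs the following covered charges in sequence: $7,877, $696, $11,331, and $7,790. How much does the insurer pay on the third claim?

$9,064.80

#1 ($7,877): deductible takes $2,282, $5,595 remains; member's 20% is $1,119. Member pays $3,401; OOP now $3,401. Plan pays $7,877 − $3,401 = $4,476.
#2 ($696): deductible already satisfied, so member's share is 20% × $696 = $139.20. Member owes $139.20 (running OOP $3,540.20). Insurer: $696 − $139.20 = $556.80.
#3 ($11,331): deductible met; 20% of $11,331 = $2,266.20. Member pays $2,266.20; OOP now $5,806.40. Insurer: $11,331 − $2,266.20 = $9,064.80.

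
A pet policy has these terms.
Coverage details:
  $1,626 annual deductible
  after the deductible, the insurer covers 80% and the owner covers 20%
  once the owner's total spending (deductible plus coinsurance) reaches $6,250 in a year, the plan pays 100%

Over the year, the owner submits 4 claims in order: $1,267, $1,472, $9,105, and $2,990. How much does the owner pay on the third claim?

Claim 1 ($1,267): fully absorbed by the deductible. Owner owes $1,267 (running OOP $1,267).
Claim 2 ($1,472): $359 to deductible, leaving $1,113; coinsurance $1,113 × 20% = $222.60. Owner pays $581.60; OOP now $1,848.60.
Claim 3 ($9,105): deductible met; 20% of $9,105 = $1,821. Owner owes $1,821 (running OOP $3,669.60).

$1,821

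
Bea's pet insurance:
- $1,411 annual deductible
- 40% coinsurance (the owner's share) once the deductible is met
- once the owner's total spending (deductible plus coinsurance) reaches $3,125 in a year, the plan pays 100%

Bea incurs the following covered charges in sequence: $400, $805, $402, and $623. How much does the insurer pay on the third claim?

$117.60

#1 ($400): all of it applies to the deductible. Owner pays $400; OOP now $400. Insurer: $400 − $400 = $0.
#2 ($805): all of it applies to the deductible. Owner owes $805 (running OOP $1,205). Plan pays $805 − $805 = $0.
#3 ($402): $206 to deductible, leaving $196; owner's 40% is $78.40. Owner owes $284.40 (running OOP $1,489.40). Plan pays $402 − $284.40 = $117.60.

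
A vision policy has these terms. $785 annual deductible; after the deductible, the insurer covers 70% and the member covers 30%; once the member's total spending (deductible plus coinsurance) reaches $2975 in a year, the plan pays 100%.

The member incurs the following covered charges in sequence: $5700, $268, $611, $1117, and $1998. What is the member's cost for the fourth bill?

$335.10

Claim 1 — $5700: $785 to deductible, leaving $4915; 30% of $4915 = $1474.50. Member owes $2259.50 (running OOP $2259.50).
Claim 2 — $268: 30% coinsurance on $268 = $80.40. Cost to member: $80.40. OOP to date $2339.90.
Claim 3 — $611: 30% coinsurance on $611 = $183.30. Member pays $183.30; OOP now $2523.20.
Claim 4 — $1117: deductible met; 30% of $1117 = $335.10. Member pays $335.10; OOP now $2858.30.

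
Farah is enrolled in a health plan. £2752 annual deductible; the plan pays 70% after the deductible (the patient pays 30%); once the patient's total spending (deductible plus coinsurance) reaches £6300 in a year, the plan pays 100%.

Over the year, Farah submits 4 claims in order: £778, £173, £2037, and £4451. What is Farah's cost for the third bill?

Claim 1 — £778: fully absorbed by the deductible. Cost to patient: £778. OOP to date £778.
Claim 2 — £173: entire amount goes to the deductible. Cost to patient: £173. OOP to date £951.
Claim 3 — £2037: £1801 finishes the deductible; £236 goes to coinsurance; coinsurance £236 × 30% = £70.80. Cost to patient: £1871.80. OOP to date £2822.80.

£1871.80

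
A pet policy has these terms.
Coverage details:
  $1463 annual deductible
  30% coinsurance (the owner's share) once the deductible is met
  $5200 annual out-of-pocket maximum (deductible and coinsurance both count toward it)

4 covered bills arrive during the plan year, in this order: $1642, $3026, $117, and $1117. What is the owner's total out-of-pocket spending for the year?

$2794.70

#1 ($1642): $1463 finishes the deductible; $179 goes to coinsurance; owner's 30% is $53.70. Owner pays $1516.70; OOP now $1516.70.
#2 ($3026): 30% coinsurance on $3026 = $907.80. Owner pays $907.80; OOP now $2424.50.
#3 ($117): deductible already satisfied, so owner's share is 30% × $117 = $35.10. Cost to owner: $35.10. OOP to date $2459.60.
#4 ($1117): deductible met; 30% of $1117 = $335.10. Cost to owner: $335.10. OOP to date $2794.70.
Total paid by the owner: $1516.70 + $907.80 + $35.10 + $335.10 = $2794.70.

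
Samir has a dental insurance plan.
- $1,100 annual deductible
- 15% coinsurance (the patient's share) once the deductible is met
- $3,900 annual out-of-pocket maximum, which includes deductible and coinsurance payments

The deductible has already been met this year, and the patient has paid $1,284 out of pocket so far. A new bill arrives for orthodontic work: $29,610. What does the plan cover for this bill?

$26,994

With the deductible met, the entire $29,610 is subject to coinsurance.
15% of $29,610 = $4,441.50 falls to the patient.
That would bring total out-of-pocket to $5,725.50, past the $3,900 cap. The patient is capped at $3,900 − $1,284 = $2,616 on this claim.
The insurer covers the remainder: $29,610 − $2,616 = $26,994.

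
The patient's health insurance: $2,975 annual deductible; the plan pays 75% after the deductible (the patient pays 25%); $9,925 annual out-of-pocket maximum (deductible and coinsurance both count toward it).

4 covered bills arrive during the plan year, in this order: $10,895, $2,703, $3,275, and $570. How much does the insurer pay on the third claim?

Claim 1 ($10,895): $2,975 to deductible, leaving $7,920; coinsurance $7,920 × 25% = $1,980. Cost to patient: $4,955. OOP to date $4,955. Plan pays $10,895 − $4,955 = $5,940.
Claim 2 ($2,703): 25% coinsurance on $2,703 = $675.75. Cost to patient: $675.75. OOP to date $5,630.75. Plan pays $2,703 − $675.75 = $2,027.25.
Claim 3 ($3,275): 25% coinsurance on $3,275 = $818.75. Patient owes $818.75 (running OOP $6,449.50). Plan pays $3,275 − $818.75 = $2,456.25.

$2,456.25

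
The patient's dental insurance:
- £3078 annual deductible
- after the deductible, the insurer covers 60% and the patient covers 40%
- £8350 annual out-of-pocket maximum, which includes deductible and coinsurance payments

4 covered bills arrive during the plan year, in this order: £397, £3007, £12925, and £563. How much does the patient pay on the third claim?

£5141.60

Bill 1, £397: entire amount goes to the deductible. Patient owes £397 (running OOP £397).
Bill 2, £3007: deductible takes £2681, £326 remains; patient's 40% is £130.40. Cost to patient: £2811.40. OOP to date £3208.40.
Bill 3, £12925: deductible met; 40% of £12925 = £5170. That would push OOP to £8378.40, over the £8350 cap, so patient pays £8350 − £3208.40 = £5141.60.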